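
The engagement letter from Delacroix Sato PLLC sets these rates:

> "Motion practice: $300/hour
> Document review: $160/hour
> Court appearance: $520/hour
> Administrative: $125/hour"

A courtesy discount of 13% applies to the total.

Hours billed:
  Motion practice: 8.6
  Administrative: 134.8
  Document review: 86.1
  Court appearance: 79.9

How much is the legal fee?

$65,035.98

Motion practice: 8.6 × $300 = $2,580.00
Document review: 86.1 × $160 = $13,776.00
Court appearance: 79.9 × $520 = $41,548.00
Administrative: 134.8 × $125 = $16,850.00
Subtotal: $74,754.00
Less 13% discount: −$9,718.02
Total: $74,754.00 − $9,718.02 = $65,035.98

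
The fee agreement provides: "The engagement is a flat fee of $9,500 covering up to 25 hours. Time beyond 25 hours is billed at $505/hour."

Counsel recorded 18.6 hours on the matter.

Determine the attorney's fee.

18.6 hours is within the 25-hour scope; only the flat fee applies.

$9,500.00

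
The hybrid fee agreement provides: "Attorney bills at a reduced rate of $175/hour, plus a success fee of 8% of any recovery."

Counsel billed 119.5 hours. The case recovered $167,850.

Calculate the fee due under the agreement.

Hourly: 119.5 × $175 = $20,912.50
Success fee: 8% of $167,850 = $13,428.00
Total: $20,912.50 + $13,428.00 = $34,340.50

$34,340.50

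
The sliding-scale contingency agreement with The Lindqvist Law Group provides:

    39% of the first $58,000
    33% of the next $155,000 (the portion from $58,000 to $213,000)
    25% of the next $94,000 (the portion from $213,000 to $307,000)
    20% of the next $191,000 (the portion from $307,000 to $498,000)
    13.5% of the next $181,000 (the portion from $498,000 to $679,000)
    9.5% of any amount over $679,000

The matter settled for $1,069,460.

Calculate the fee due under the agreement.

$196,998.70

First $58,000 at 39% = $22,620.00
Next $155,000 at 33% = $51,150.00
Next $94,000 at 25% = $23,500.00
Next $191,000 at 20% = $38,200.00
Next $181,000 at 13.5% = $24,435.00
Remaining $390,460 at 9.5% = $37,093.70
Fee: $22,620.00 + $51,150.00 + $23,500.00 + $38,200.00 + $24,435.00 + $37,093.70 = $196,998.70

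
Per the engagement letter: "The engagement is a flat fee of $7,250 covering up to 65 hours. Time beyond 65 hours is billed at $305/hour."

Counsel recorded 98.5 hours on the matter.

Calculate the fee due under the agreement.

$17,467.50

Flat fee: $7,250.00
Excess hours: 98.5 − 65 = 33.5
Overrun: 33.5 × $305 = $10,217.50
Total: $7,250.00 + $10,217.50 = $17,467.50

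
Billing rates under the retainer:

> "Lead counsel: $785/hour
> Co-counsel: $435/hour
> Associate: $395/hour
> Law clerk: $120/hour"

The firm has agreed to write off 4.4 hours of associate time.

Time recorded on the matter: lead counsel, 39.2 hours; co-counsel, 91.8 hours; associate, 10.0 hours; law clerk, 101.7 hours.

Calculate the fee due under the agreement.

Lead counsel: 39.2 × $785 = $30,772.00
Co-counsel: 91.8 × $435 = $39,933.00
Associate: 10.0 × $395 = $3,950.00
Law clerk: 101.7 × $120 = $12,204.00
Subtotal: $86,859.00
Write-off: 4.4 × $395 = $1,738.00
Total: $86,859.00 − $1,738.00 = $85,121.00

$85,121.00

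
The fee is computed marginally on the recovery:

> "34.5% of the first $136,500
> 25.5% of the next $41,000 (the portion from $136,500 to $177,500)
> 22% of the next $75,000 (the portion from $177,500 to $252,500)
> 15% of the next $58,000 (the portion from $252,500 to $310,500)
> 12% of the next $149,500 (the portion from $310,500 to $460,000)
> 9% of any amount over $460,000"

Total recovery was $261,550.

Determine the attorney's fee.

First $136,500 at 34.5% = $47,092.50
Next $41,000 at 25.5% = $10,455.00
Next $75,000 at 22% = $16,500.00
Remaining $9,050 at 15% = $1,357.50
Fee: $47,092.50 + $10,455.00 + $16,500.00 + $1,357.50 = $75,405.00

$75,405.00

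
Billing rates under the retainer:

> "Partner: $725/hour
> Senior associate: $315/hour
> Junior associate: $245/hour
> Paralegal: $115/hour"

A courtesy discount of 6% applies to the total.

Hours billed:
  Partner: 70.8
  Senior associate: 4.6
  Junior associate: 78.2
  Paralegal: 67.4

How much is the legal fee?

Partner: 70.8 × $725 = $51,330.00
Senior associate: 4.6 × $315 = $1,449.00
Junior associate: 78.2 × $245 = $19,159.00
Paralegal: 67.4 × $115 = $7,751.00
Subtotal: $79,689.00
Less 6% discount: −$4,781.34
Total: $79,689.00 − $4,781.34 = $74,907.66

$74,907.66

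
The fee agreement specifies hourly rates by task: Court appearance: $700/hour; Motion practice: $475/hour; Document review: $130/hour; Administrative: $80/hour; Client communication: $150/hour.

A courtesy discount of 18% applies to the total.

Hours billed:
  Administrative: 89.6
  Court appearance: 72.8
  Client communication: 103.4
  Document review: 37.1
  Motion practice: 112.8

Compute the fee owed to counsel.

Court appearance: 72.8 × $700 = $50,960.00
Motion practice: 112.8 × $475 = $53,580.00
Document review: 37.1 × $130 = $4,823.00
Administrative: 89.6 × $80 = $7,168.00
Client communication: 103.4 × $150 = $15,510.00
Subtotal: $132,041.00
Less 18% discount: −$23,767.38
Total: $132,041.00 − $23,767.38 = $108,273.62

$108,273.62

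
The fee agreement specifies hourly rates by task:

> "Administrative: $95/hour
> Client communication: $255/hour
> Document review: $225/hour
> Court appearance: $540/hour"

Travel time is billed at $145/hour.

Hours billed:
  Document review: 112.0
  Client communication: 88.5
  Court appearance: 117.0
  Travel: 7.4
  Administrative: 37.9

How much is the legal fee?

$115,621.00

Administrative: 37.9 × $95 = $3,600.50
Client communication: 88.5 × $255 = $22,567.50
Document review: 112.0 × $225 = $25,200.00
Court appearance: 117.0 × $540 = $63,180.00
Subtotal: $3,600.50 + $22,567.50 + $25,200.00 + $63,180.00 = $114,548.00
Travel: 7.4 × $145 = $1,073.00
Total: $114,548.00 + $1,073.00 = $115,621.00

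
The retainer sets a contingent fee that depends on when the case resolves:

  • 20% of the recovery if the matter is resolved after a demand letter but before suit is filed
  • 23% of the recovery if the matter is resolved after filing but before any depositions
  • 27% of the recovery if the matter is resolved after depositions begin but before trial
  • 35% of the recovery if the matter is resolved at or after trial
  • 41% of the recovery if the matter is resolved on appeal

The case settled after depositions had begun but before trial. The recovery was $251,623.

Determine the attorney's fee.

The matter settled after depositions had begun but before trial, so the 27% rate applies.
$251,623 × 27% = $67,938.21

$67,938.21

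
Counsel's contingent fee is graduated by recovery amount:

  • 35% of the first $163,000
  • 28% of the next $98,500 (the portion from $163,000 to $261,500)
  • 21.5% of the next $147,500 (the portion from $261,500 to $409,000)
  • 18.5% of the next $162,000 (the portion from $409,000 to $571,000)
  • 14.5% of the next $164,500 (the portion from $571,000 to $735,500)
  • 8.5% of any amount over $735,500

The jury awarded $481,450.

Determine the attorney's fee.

$129,745.75

First $163,000 at 35% = $57,050.00
Next $98,500 at 28% = $27,580.00
Next $147,500 at 21.5% = $31,712.50
Remaining $72,450 at 18.5% = $13,403.25
Fee: $57,050.00 + $27,580.00 + $31,712.50 + $13,403.25 = $129,745.75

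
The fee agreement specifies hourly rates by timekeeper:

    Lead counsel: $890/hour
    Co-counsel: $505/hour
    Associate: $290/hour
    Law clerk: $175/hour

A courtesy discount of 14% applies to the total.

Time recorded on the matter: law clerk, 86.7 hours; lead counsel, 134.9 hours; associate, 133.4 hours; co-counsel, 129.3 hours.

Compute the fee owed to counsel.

Lead counsel: 134.9 × $890 = $120,061.00
Co-counsel: 129.3 × $505 = $65,296.50
Associate: 133.4 × $290 = $38,686.00
Law clerk: 86.7 × $175 = $15,172.50
Subtotal: $239,216.00
Less 14% discount: −$33,490.24
Total: $239,216.00 − $33,490.24 = $205,725.76

$205,725.76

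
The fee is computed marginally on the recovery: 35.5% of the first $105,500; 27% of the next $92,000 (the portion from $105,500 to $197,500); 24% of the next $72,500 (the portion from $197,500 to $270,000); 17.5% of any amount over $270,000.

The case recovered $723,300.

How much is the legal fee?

First $105,500 at 35.5% = $37,452.50
Next $92,000 at 27% = $24,840.00
Next $72,500 at 24% = $17,400.00
Remaining $453,300 at 17.5% = $79,327.50
Fee: $37,452.50 + $24,840.00 + $17,400.00 + $79,327.50 = $159,020.00

$159,020.00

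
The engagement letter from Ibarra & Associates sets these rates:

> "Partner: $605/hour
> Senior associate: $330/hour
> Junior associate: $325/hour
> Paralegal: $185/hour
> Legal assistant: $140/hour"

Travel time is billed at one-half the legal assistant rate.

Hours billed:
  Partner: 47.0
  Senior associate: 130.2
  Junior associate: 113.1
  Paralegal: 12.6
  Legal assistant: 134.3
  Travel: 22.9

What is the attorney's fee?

$130,894.50

Partner: 47.0 × $605 = $28,435.00
Senior associate: 130.2 × $330 = $42,966.00
Junior associate: 113.1 × $325 = $36,757.50
Paralegal: 12.6 × $185 = $2,331.00
Legal assistant: 134.3 × $140 = $18,802.00
Subtotal: $28,435.00 + $42,966.00 + $36,757.50 + $2,331.00 + $18,802.00 = $129,291.50
Travel: 22.9 × ($140 ÷ 2) = 22.9 × $70.00 = $1,603.00
Total: $129,291.50 + $1,603.00 = $130,894.50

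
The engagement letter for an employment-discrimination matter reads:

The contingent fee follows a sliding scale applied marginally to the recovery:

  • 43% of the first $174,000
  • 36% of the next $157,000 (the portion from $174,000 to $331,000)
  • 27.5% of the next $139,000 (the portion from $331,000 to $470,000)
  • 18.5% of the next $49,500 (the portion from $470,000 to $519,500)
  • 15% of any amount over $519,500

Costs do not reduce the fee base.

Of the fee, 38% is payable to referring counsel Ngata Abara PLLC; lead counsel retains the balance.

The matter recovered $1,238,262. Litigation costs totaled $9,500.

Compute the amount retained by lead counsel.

$177,652.82

Fee base is the gross recovery, $1,238,262; costs are reimbursed separately.
First $174,000 at 43% = $74,820.00
Next $157,000 at 36% = $56,520.00
Next $139,000 at 27.5% = $38,225.00
Next $49,500 at 18.5% = $9,157.50
Remaining $718,762 at 15% = $107,814.30
Fee: $74,820.00 + $56,520.00 + $38,225.00 + $9,157.50 + $107,814.30 = $286,536.80
Referral share: 38% of $286,536.80 = $108,883.98; lead counsel retains $286,536.80 − $108,883.98 = $177,652.82.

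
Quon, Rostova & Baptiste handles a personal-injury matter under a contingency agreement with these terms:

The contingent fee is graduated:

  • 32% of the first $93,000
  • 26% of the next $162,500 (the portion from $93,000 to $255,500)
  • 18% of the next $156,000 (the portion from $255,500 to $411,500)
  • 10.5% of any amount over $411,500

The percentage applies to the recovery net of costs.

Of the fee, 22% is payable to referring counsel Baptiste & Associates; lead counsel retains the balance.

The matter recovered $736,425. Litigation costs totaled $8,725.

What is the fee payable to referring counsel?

$29,324.02

Fee base (net of costs): $736,425 − $8,725 = $727,700
First $93,000 at 32% = $29,760.00
Next $162,500 at 26% = $42,250.00
Next $156,000 at 18% = $28,080.00
Remaining $316,200 at 10.5% = $33,201.00
Fee: $29,760.00 + $42,250.00 + $28,080.00 + $33,201.00 = $133,291.00
Referral share: 22% of $133,291.00 = $29,324.02; lead counsel retains $133,291.00 − $29,324.02 = $103,966.98.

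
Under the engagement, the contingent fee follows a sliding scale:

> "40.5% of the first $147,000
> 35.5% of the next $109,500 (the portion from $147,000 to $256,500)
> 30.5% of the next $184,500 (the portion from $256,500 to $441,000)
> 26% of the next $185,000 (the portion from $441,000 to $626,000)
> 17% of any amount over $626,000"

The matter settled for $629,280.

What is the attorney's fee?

$203,337.60

First $147,000 at 40.5% = $59,535.00
Next $109,500 at 35.5% = $38,872.50
Next $184,500 at 30.5% = $56,272.50
Next $185,000 at 26% = $48,100.00
Remaining $3,280 at 17% = $557.60
Fee: $59,535.00 + $38,872.50 + $56,272.50 + $48,100.00 + $557.60 = $203,337.60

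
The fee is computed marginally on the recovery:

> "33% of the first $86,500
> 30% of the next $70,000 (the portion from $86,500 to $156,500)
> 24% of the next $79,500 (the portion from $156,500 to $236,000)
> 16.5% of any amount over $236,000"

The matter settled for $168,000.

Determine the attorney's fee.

$52,305.00

First $86,500 at 33% = $28,545.00
Next $70,000 at 30% = $21,000.00
Remaining $11,500 at 24% = $2,760.00
Fee: $28,545.00 + $21,000.00 + $2,760.00 = $52,305.00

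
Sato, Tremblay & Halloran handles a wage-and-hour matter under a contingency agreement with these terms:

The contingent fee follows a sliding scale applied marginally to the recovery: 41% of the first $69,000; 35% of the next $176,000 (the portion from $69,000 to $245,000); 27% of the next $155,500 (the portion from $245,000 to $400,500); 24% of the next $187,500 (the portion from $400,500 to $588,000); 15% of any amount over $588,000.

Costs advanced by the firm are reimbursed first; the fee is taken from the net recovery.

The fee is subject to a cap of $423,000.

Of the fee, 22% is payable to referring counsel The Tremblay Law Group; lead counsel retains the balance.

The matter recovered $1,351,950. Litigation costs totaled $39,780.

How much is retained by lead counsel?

$222,690.39

Fee base (net of costs): $1,351,950 − $39,780 = $1,312,170
First $69,000 at 41% = $28,290.00
Next $176,000 at 35% = $61,600.00
Next $155,500 at 27% = $41,985.00
Next $187,500 at 24% = $45,000.00
Remaining $724,170 at 15% = $108,625.50
Fee: $28,290.00 + $61,600.00 + $41,985.00 + $45,000.00 + $108,625.50 = $285,500.50
$285,500.50 is under the $423,000 cap.
Referral share: 22% of $285,500.50 = $62,810.11; lead counsel retains $285,500.50 − $62,810.11 = $222,690.39.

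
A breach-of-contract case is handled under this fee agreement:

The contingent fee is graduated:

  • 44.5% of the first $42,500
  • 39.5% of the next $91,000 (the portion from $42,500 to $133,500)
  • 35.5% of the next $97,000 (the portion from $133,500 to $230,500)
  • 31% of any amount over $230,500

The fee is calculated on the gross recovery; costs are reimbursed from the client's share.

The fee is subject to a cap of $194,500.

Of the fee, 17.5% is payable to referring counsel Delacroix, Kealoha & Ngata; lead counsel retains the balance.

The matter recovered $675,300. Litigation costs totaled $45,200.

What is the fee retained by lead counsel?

$160,462.50

Fee base is the gross recovery, $675,300; costs are reimbursed separately.
First $42,500 at 44.5% = $18,912.50
Next $91,000 at 39.5% = $35,945.00
Next $97,000 at 35.5% = $34,435.00
Remaining $444,800 at 31% = $137,888.00
Fee: $18,912.50 + $35,945.00 + $34,435.00 + $137,888.00 = $227,180.50
$227,180.50 exceeds the $194,500 cap, so the fee is capped at $194,500.00.
Referral share: 17.5% of $194,500.00 = $34,037.50; lead counsel retains $194,500.00 − $34,037.50 = $160,462.50.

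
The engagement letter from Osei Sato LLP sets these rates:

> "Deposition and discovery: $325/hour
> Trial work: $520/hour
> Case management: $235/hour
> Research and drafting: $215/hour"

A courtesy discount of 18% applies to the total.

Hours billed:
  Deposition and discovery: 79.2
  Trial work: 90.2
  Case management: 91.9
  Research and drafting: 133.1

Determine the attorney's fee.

Deposition and discovery: 79.2 × $325 = $25,740.00
Trial work: 90.2 × $520 = $46,904.00
Case management: 91.9 × $235 = $21,596.50
Research and drafting: 133.1 × $215 = $28,616.50
Subtotal: $122,857.00
Less 18% discount: −$22,114.26
Total: $122,857.00 − $22,114.26 = $100,742.74

$100,742.74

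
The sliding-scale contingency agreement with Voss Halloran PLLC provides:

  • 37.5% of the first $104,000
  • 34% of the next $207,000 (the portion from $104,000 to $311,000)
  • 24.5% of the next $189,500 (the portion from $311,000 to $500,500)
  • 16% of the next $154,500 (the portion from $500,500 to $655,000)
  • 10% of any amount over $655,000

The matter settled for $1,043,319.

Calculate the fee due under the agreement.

First $104,000 at 37.5% = $39,000.00
Next $207,000 at 34% = $70,380.00
Next $189,500 at 24.5% = $46,427.50
Next $154,500 at 16% = $24,720.00
Remaining $388,319 at 10% = $38,831.90
Fee: $39,000.00 + $70,380.00 + $46,427.50 + $24,720.00 + $38,831.90 = $219,359.40

$219,359.40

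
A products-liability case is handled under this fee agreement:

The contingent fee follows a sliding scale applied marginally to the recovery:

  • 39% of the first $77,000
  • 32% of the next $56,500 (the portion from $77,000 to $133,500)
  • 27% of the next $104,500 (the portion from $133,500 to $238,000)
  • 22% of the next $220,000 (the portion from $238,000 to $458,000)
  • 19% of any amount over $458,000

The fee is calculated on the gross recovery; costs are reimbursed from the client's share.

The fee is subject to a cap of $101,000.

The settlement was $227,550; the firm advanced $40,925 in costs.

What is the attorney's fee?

$73,503.50

Fee base is the gross recovery, $227,550; costs are reimbursed separately.
First $77,000 at 39% = $30,030.00
Next $56,500 at 32% = $18,080.00
Remaining $94,050 at 27% = $25,393.50
Fee: $30,030.00 + $18,080.00 + $25,393.50 = $73,503.50
$73,503.50 is under the $101,000 cap.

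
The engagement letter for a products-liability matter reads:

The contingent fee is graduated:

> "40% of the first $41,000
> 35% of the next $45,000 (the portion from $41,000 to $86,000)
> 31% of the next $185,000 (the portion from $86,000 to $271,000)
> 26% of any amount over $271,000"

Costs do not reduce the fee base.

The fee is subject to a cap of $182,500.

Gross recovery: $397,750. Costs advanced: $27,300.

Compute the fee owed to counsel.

$122,455.00

Fee base is the gross recovery, $397,750; costs are reimbursed separately.
First $41,000 at 40% = $16,400.00
Next $45,000 at 35% = $15,750.00
Next $185,000 at 31% = $57,350.00
Remaining $126,750 at 26% = $32,955.00
Fee: $16,400.00 + $15,750.00 + $57,350.00 + $32,955.00 = $122,455.00
$122,455.00 is under the $182,500 cap.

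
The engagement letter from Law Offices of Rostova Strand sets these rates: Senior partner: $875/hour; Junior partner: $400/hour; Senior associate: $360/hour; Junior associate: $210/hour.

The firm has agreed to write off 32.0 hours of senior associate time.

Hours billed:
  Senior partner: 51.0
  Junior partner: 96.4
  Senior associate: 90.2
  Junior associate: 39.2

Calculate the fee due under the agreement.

$112,369.00

Senior partner: 51.0 × $875 = $44,625.00
Junior partner: 96.4 × $400 = $38,560.00
Senior associate: 90.2 × $360 = $32,472.00
Junior associate: 39.2 × $210 = $8,232.00
Subtotal: $123,889.00
Write-off: 32.0 × $360 = $11,520.00
Total: $123,889.00 − $11,520.00 = $112,369.00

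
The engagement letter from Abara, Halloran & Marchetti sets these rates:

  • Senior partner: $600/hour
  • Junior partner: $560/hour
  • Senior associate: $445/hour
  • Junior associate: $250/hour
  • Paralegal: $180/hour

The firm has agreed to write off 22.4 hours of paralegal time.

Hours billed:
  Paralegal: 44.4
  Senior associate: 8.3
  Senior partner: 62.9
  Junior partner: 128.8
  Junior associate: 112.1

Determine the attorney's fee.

$145,546.50

Senior partner: 62.9 × $600 = $37,740.00
Junior partner: 128.8 × $560 = $72,128.00
Senior associate: 8.3 × $445 = $3,693.50
Junior associate: 112.1 × $250 = $28,025.00
Paralegal: 44.4 × $180 = $7,992.00
Subtotal: $149,578.50
Write-off: 22.4 × $180 = $4,032.00
Total: $149,578.50 − $4,032.00 = $145,546.50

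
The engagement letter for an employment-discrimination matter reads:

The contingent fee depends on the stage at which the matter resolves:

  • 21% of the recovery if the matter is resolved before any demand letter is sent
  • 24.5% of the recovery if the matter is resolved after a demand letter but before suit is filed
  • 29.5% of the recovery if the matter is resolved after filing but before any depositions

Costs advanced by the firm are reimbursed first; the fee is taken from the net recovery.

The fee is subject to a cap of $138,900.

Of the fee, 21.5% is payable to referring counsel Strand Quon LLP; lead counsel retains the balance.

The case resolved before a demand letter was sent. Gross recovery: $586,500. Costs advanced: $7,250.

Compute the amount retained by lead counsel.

$95,489.36

Fee base (net of costs): $586,500 − $7,250 = $579,250
The matter resolved before a demand letter was sent, so the 21% rate applies.
$579,250 × 21% = $121,642.50
$121,642.50 is under the $138,900 cap.
Referral share: 21.5% of $121,642.50 = $26,153.14; lead counsel retains $121,642.50 − $26,153.14 = $95,489.36.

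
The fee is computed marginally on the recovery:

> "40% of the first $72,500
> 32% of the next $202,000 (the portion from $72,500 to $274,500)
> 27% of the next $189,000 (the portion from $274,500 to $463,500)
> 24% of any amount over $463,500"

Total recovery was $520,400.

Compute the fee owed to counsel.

First $72,500 at 40% = $29,000.00
Next $202,000 at 32% = $64,640.00
Next $189,000 at 27% = $51,030.00
Remaining $56,900 at 24% = $13,656.00
Fee: $29,000.00 + $64,640.00 + $51,030.00 + $13,656.00 = $158,326.00

$158,326.00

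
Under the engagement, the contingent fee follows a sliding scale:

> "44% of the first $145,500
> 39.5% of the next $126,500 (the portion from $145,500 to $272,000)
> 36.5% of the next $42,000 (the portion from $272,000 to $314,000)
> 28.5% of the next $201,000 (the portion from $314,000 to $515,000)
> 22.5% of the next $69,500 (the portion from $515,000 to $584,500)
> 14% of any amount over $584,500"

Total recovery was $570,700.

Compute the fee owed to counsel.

$199,135.00

First $145,500 at 44% = $64,020.00
Next $126,500 at 39.5% = $49,967.50
Next $42,000 at 36.5% = $15,330.00
Next $201,000 at 28.5% = $57,285.00
Remaining $55,700 at 22.5% = $12,532.50
Fee: $64,020.00 + $49,967.50 + $15,330.00 + $57,285.00 + $12,532.50 = $199,135.00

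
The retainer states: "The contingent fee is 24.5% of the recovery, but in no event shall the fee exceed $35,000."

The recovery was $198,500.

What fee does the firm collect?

24.5% of $198,500 = $48,632.50
That exceeds the $35,000 cap, so the fee is capped at $35,000.

$35,000.00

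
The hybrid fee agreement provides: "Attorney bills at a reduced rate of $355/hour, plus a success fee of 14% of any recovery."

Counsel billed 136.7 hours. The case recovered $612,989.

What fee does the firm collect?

$134,346.96

Hourly: 136.7 × $355 = $48,528.50
Success fee: 14% of $612,989 = $85,818.46
Total: $48,528.50 + $85,818.46 = $134,346.96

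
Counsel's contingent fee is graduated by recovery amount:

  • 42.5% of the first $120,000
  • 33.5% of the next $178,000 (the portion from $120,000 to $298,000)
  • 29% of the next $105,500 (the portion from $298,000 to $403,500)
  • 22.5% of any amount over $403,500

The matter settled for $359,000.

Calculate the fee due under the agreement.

$128,320.00

First $120,000 at 42.5% = $51,000.00
Next $178,000 at 33.5% = $59,630.00
Remaining $61,000 at 29% = $17,690.00
Fee: $51,000.00 + $59,630.00 + $17,690.00 = $128,320.00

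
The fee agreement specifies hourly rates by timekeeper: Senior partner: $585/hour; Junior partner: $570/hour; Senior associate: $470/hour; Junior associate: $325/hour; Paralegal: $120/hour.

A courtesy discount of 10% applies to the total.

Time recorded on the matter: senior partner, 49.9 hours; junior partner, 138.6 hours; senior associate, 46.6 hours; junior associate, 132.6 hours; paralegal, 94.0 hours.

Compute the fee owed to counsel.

$166,023.45

Senior partner: 49.9 × $585 = $29,191.50
Junior partner: 138.6 × $570 = $79,002.00
Senior associate: 46.6 × $470 = $21,902.00
Junior associate: 132.6 × $325 = $43,095.00
Paralegal: 94.0 × $120 = $11,280.00
Subtotal: $184,470.50
Less 10% discount: −$18,447.05
Total: $184,470.50 − $18,447.05 = $166,023.45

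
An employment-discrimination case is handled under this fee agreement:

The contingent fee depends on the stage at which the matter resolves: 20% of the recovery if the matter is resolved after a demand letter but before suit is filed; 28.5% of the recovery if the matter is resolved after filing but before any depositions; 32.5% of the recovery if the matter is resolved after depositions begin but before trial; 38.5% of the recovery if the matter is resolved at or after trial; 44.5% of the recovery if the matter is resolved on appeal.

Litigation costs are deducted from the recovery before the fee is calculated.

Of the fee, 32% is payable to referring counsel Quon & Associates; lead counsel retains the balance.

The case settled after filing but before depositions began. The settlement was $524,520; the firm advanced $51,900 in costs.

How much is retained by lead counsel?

Fee base (net of costs): $524,520 − $51,900 = $472,620
The matter settled after filing but before depositions began, so the 28.5% rate applies.
$472,620 × 28.5% = $134,696.70
Referral share: 32% of $134,696.70 = $43,102.94; lead counsel retains $134,696.70 − $43,102.94 = $91,593.76.

$91,593.76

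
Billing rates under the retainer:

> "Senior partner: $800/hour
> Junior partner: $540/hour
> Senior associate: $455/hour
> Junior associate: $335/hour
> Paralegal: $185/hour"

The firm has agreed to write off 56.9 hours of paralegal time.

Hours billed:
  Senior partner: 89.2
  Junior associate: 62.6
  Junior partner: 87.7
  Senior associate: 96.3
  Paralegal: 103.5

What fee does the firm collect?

Senior partner: 89.2 × $800 = $71,360.00
Junior partner: 87.7 × $540 = $47,358.00
Senior associate: 96.3 × $455 = $43,816.50
Junior associate: 62.6 × $335 = $20,971.00
Paralegal: 103.5 × $185 = $19,147.50
Subtotal: $202,653.00
Write-off: 56.9 × $185 = $10,526.50
Total: $202,653.00 − $10,526.50 = $192,126.50

$192,126.50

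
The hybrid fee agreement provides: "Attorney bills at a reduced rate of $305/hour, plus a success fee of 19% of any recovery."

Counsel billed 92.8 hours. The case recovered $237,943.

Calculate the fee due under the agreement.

$73,513.17

Hourly: 92.8 × $305 = $28,304.00
Success fee: 19% of $237,943 = $45,209.17
Total: $28,304.00 + $45,209.17 = $73,513.17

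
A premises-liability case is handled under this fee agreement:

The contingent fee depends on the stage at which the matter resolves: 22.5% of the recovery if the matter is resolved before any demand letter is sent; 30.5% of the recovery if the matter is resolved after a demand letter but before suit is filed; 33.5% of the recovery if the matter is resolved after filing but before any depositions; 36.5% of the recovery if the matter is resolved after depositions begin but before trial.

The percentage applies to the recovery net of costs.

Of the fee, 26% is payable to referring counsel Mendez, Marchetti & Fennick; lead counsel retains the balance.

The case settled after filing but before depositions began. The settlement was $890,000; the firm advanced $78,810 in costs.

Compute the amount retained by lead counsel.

Fee base (net of costs): $890,000 − $78,810 = $811,190
The matter settled after filing but before depositions began, so the 33.5% rate applies.
$811,190 × 33.5% = $271,748.65
Referral share: 26% of $271,748.65 = $70,654.65; lead counsel retains $271,748.65 − $70,654.65 = $201,094.00.

$201,094.00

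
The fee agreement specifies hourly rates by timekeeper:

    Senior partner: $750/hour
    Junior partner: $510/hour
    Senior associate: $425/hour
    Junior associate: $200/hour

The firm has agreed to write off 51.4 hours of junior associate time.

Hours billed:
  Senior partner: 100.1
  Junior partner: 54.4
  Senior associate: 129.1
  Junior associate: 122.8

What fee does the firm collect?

$171,966.50

Senior partner: 100.1 × $750 = $75,075.00
Junior partner: 54.4 × $510 = $27,744.00
Senior associate: 129.1 × $425 = $54,867.50
Junior associate: 122.8 × $200 = $24,560.00
Subtotal: $182,246.50
Write-off: 51.4 × $200 = $10,280.00
Total: $182,246.50 − $10,280.00 = $171,966.50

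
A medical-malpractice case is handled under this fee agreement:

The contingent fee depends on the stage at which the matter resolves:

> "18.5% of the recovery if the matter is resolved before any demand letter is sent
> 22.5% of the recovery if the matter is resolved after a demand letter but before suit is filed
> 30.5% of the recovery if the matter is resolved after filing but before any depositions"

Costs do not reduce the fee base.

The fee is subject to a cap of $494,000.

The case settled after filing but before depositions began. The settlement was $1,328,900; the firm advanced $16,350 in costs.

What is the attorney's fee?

Fee base is the gross recovery, $1,328,900; costs are reimbursed separately.
The matter settled after filing but before depositions began, so the 30.5% rate applies.
$1,328,900 × 30.5% = $405,314.50
$405,314.50 is under the $494,000 cap.

$405,314.50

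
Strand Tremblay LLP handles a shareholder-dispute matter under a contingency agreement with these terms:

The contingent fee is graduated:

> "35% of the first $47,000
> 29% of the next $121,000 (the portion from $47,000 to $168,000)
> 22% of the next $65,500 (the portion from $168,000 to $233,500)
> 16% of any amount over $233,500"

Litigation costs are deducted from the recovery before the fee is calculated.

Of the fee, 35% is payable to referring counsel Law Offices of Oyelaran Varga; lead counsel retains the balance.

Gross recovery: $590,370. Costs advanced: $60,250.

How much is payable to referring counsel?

Fee base (net of costs): $590,370 − $60,250 = $530,120
First $47,000 at 35% = $16,450.00
Next $121,000 at 29% = $35,090.00
Next $65,500 at 22% = $14,410.00
Remaining $296,620 at 16% = $47,459.20
Fee: $16,450.00 + $35,090.00 + $14,410.00 + $47,459.20 = $113,409.20
Referral share: 35% of $113,409.20 = $39,693.22; lead counsel retains $113,409.20 − $39,693.22 = $73,715.98.

$39,693.22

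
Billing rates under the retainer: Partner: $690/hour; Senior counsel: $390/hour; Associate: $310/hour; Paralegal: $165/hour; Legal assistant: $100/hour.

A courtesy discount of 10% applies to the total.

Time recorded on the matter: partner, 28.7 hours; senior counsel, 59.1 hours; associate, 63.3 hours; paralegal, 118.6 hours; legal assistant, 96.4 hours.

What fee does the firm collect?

$82,515.60

Partner: 28.7 × $690 = $19,803.00
Senior counsel: 59.1 × $390 = $23,049.00
Associate: 63.3 × $310 = $19,623.00
Paralegal: 118.6 × $165 = $19,569.00
Legal assistant: 96.4 × $100 = $9,640.00
Subtotal: $91,684.00
Less 10% discount: −$9,168.40
Total: $91,684.00 − $9,168.40 = $82,515.60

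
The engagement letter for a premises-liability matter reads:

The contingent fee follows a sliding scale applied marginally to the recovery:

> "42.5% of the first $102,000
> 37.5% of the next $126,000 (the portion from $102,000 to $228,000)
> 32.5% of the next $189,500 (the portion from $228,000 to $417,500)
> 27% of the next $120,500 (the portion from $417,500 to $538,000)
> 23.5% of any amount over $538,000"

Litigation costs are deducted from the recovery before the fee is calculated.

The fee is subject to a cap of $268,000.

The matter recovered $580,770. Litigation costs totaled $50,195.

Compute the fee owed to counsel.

Fee base (net of costs): $580,770 − $50,195 = $530,575
First $102,000 at 42.5% = $43,350.00
Next $126,000 at 37.5% = $47,250.00
Next $189,500 at 32.5% = $61,587.50
Remaining $113,075 at 27% = $30,530.25
Fee: $43,350.00 + $47,250.00 + $61,587.50 + $30,530.25 = $182,717.75
$182,717.75 is under the $268,000 cap.

$182,717.75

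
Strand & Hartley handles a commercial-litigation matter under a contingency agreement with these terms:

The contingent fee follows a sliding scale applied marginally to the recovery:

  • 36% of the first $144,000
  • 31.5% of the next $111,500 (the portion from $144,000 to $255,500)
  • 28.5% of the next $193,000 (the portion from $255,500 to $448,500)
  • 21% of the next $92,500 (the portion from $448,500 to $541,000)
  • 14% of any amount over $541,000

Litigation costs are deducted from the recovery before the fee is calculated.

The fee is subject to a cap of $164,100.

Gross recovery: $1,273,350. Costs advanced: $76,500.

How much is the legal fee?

Fee base (net of costs): $1,273,350 − $76,500 = $1,196,850
First $144,000 at 36% = $51,840.00
Next $111,500 at 31.5% = $35,122.50
Next $193,000 at 28.5% = $55,005.00
Next $92,500 at 21% = $19,425.00
Remaining $655,850 at 14% = $91,819.00
Fee: $51,840.00 + $35,122.50 + $55,005.00 + $19,425.00 + $91,819.00 = $253,211.50
$253,211.50 exceeds the $164,100 cap, so the fee is capped at $164,100.00.

$164,100.00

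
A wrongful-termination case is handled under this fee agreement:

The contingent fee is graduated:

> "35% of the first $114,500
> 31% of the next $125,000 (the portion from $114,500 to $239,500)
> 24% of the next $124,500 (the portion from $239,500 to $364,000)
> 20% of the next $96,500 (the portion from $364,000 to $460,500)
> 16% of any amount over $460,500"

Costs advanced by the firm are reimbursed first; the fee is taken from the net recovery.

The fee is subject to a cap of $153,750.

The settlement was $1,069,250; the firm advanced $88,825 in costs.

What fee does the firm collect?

$153,750.00

Fee base (net of costs): $1,069,250 − $88,825 = $980,425
First $114,500 at 35% = $40,075.00
Next $125,000 at 31% = $38,750.00
Next $124,500 at 24% = $29,880.00
Next $96,500 at 20% = $19,300.00
Remaining $519,925 at 16% = $83,188.00
Fee: $40,075.00 + $38,750.00 + $29,880.00 + $19,300.00 + $83,188.00 = $211,193.00
$211,193.00 exceeds the $153,750 cap, so the fee is capped at $153,750.00.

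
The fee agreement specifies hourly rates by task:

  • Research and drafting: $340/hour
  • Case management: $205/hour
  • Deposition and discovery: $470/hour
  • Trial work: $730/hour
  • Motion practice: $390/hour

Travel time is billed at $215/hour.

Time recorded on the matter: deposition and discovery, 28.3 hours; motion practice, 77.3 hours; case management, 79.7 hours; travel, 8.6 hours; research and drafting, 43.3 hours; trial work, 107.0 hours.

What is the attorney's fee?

$154,467.50

Research and drafting: 43.3 × $340 = $14,722.00
Case management: 79.7 × $205 = $16,338.50
Deposition and discovery: 28.3 × $470 = $13,301.00
Trial work: 107.0 × $730 = $78,110.00
Motion practice: 77.3 × $390 = $30,147.00
Subtotal: $14,722.00 + $16,338.50 + $13,301.00 + $78,110.00 + $30,147.00 = $152,618.50
Travel: 8.6 × $215 = $1,849.00
Total: $152,618.50 + $1,849.00 = $154,467.50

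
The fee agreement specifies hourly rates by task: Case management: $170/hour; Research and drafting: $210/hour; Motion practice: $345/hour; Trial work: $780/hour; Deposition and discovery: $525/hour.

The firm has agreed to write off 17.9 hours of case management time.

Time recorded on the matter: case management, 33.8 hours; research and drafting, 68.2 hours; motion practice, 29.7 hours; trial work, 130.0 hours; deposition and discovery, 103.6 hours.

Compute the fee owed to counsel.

$183,061.50

Case management: 33.8 × $170 = $5,746.00
Research and drafting: 68.2 × $210 = $14,322.00
Motion practice: 29.7 × $345 = $10,246.50
Trial work: 130.0 × $780 = $101,400.00
Deposition and discovery: 103.6 × $525 = $54,390.00
Subtotal: $186,104.50
Write-off: 17.9 × $170 = $3,043.00
Total: $186,104.50 − $3,043.00 = $183,061.50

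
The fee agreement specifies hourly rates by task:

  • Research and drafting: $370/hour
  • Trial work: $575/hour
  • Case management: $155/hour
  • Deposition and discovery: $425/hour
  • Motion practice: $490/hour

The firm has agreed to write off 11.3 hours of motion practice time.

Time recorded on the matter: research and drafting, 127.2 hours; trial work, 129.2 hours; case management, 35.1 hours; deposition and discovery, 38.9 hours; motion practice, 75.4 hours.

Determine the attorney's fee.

$174,736.00

Research and drafting: 127.2 × $370 = $47,064.00
Trial work: 129.2 × $575 = $74,290.00
Case management: 35.1 × $155 = $5,440.50
Deposition and discovery: 38.9 × $425 = $16,532.50
Motion practice: 75.4 × $490 = $36,946.00
Subtotal: $180,273.00
Write-off: 11.3 × $490 = $5,537.00
Total: $180,273.00 − $5,537.00 = $174,736.00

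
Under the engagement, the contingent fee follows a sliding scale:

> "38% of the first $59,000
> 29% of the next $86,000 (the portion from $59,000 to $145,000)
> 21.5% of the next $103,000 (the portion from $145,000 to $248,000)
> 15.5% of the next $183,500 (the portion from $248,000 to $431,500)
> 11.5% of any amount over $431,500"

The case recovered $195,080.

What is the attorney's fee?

$58,127.20

First $59,000 at 38% = $22,420.00
Next $86,000 at 29% = $24,940.00
Remaining $50,080 at 21.5% = $10,767.20
Fee: $22,420.00 + $24,940.00 + $10,767.20 = $58,127.20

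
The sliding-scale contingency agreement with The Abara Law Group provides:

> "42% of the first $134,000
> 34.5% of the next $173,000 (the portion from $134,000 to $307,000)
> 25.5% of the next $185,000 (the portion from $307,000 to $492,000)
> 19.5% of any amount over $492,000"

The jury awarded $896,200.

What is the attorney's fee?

First $134,000 at 42% = $56,280.00
Next $173,000 at 34.5% = $59,685.00
Next $185,000 at 25.5% = $47,175.00
Remaining $404,200 at 19.5% = $78,819.00
Fee: $56,280.00 + $59,685.00 + $47,175.00 + $78,819.00 = $241,959.00

$241,959.00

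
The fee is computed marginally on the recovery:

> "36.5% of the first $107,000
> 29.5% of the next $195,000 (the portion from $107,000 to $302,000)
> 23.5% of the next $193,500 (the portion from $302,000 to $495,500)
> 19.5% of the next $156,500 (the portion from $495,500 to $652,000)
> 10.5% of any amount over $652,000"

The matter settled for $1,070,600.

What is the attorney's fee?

$216,523.00

First $107,000 at 36.5% = $39,055.00
Next $195,000 at 29.5% = $57,525.00
Next $193,500 at 23.5% = $45,472.50
Next $156,500 at 19.5% = $30,517.50
Remaining $418,600 at 10.5% = $43,953.00
Fee: $39,055.00 + $57,525.00 + $45,472.50 + $30,517.50 + $43,953.00 = $216,523.00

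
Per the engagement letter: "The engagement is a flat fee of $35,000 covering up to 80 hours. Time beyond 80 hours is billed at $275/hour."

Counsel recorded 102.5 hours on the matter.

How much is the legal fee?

Flat fee: $35,000.00
Excess hours: 102.5 − 80 = 22.5
Overrun: 22.5 × $275 = $6,187.50
Total: $35,000.00 + $6,187.50 = $41,187.50

$41,187.50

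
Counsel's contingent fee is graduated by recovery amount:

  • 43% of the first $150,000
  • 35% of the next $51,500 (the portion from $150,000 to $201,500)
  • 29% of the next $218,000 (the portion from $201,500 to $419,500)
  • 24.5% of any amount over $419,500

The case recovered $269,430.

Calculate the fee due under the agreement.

$102,224.70

First $150,000 at 43% = $64,500.00
Next $51,500 at 35% = $18,025.00
Remaining $67,930 at 29% = $19,699.70
Fee: $64,500.00 + $18,025.00 + $19,699.70 = $102,224.70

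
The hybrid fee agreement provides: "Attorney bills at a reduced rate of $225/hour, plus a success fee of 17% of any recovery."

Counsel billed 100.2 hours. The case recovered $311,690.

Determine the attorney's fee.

Hourly: 100.2 × $225 = $22,545.00
Success fee: 17% of $311,690 = $52,987.30
Total: $22,545.00 + $52,987.30 = $75,532.30

$75,532.30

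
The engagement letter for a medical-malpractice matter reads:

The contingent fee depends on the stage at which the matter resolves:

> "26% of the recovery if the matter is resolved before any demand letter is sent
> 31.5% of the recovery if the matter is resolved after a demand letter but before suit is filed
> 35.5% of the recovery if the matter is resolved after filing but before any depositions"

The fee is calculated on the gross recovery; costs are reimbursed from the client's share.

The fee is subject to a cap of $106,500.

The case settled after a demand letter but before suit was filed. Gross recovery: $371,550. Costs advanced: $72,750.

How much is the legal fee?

$106,500.00

Fee base is the gross recovery, $371,550; costs are reimbursed separately.
The matter settled after a demand letter but before suit was filed, so the 31.5% rate applies.
$371,550 × 31.5% = $117,038.25
$117,038.25 exceeds the $106,500 cap, so the fee is capped at $106,500.00.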